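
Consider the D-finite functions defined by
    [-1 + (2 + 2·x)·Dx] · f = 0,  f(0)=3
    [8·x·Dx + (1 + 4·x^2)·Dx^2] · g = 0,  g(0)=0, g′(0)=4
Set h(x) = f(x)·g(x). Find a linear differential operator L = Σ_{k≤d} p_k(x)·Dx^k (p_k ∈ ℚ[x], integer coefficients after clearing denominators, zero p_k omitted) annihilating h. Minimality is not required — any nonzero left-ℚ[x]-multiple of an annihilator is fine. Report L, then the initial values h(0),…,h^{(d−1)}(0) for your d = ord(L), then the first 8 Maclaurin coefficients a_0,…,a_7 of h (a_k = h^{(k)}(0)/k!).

L = (3 - 16·x - 4·x^2) + (-4 + 28·x + 48·x^2 + 16·x^3)·Dx + (4 + 8·x + 20·x^2 + 32·x^3 + 16·x^4)·Dx^2  (order 2).
h: a_k = 0, 12, 6, -35/2, -29/4, 6389/160, 5929/320, -1022653/8960, …
ICs: h(0) = 0, h′(0) = 12.

f: a_k = 3, 3/2, -3/8, 3/16, -15/128, 21/256, -63/1024, 99/2048, …
g: a_k = 0, 4, 0, -16/3, 0, 64/5, 0, -256/7, …
Sym-product of L_f,L_g gives L₀ (≤ ord 2).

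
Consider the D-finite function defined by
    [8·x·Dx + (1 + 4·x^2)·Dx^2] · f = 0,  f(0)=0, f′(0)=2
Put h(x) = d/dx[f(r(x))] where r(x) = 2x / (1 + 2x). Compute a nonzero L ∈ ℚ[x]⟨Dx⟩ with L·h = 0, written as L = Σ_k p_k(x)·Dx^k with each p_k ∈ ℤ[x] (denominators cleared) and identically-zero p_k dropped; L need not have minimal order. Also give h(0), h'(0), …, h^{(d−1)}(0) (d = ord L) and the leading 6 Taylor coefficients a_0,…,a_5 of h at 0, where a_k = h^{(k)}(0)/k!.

L = (4 + 40·x) + (1 + 4·x + 20·x^2)·Dx  (order 1).
h: a_k = 4, -16, -16, 384, -1216, -2816, …
ICs: h(0) = 4.

f: a_k = 0, 2, 0, -8/3, 0, 32/5, …
Substitute x→r, Dx→(1/r')Dx; clear ⇒ L₀.
h=h₀': d/dx-closure on L₀ ⇒ L.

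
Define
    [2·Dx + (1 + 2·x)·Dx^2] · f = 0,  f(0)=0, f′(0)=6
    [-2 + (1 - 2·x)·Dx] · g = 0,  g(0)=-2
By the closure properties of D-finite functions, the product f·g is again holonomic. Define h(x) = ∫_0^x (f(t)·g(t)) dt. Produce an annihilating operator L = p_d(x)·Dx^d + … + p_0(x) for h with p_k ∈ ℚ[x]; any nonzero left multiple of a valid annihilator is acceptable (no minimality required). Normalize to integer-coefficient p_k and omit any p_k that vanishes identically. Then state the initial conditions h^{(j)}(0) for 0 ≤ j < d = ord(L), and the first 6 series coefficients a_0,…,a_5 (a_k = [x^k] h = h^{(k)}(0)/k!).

L = 4·Dx + (2 + 12·x)·Dx^2 + (-1 + 4·x^2)·Dx^3  (order 3).
h: a_k = 0, 0, -6, -4, -10, -56/5, …
ICs: h(0) = 0, h′(0) = 0, h′′(0) = -12.

f: a_k = 0, 6, -6, 8, -12, 96/5, …
g: a_k = -2, -4, -8, -16, -32, -64, …
L₀ := L_f ⊗_s L_g (sym. prod.), ord ≤ 2.
∫: right-multiply L₀ by Dx.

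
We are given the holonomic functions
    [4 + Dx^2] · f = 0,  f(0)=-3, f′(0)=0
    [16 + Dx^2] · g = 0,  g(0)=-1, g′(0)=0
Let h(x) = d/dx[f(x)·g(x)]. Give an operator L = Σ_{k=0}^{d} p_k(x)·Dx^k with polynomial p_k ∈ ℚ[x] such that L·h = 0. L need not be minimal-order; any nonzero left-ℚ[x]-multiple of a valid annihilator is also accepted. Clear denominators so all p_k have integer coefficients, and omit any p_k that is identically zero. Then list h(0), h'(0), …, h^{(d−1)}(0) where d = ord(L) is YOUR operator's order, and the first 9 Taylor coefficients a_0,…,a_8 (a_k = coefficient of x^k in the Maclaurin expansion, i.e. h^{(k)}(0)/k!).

L = 144 + 40·Dx^2 + Dx^4  (order 4).
h: a_k = 0, -60, 0, 328, 0, -584, 0, 52496/105, 0, …
ICs: h(0) = 0, h′(0) = -60, h′′(0) = 0, h′′′(0) = 1968.

f: a_k = -3, 0, 6, 0, -2, 0, 4/15, 0, -2/105, …
g: a_k = -1, 0, 8, 0, -32/3, 0, 256/45, 0, -512/315, …
f·g: L₀ = L_f ⊗_s L_g, ord ≤ 2·2.
Differentiate: ansatz ord ≤ ord L₀ ⇒ L.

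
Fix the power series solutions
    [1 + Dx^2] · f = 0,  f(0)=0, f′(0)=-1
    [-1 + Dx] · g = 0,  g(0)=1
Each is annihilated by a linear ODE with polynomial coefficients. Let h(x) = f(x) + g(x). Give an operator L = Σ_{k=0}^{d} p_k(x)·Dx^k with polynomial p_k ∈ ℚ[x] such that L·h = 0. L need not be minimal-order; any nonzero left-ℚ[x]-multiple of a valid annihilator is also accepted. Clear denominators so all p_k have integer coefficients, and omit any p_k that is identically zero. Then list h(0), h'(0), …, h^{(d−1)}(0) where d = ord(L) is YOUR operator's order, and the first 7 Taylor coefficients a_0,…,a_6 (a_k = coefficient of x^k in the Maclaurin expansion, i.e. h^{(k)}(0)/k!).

f: a_k = 0, -1, 0, 1/6, 0, -1/120, 0, …
g: a_k = 1, 1, 1/2, 1/6, 1/24, 1/120, 1/720, …
Weyl lclm of L_f,L_g ⇒ L₀ (ord ≤ 3).
L = -1 + Dx - Dx^2 + Dx^3  (order 3).
h: a_k = 1, 0, 1/2, 1/3, 1/24, 0, 1/720, …
ICs: h(0) = 1, h′(0) = 0, h′′(0) = 1.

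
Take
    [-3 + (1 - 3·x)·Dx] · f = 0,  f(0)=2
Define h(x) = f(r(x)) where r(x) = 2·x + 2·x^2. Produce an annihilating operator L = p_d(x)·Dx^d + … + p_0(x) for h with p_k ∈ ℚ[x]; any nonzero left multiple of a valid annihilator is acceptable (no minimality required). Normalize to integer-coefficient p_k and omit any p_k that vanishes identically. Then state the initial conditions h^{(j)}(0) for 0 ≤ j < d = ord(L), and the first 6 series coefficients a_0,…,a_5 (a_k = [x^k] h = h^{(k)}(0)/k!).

f: a_k = 2, 6, 18, 54, 162, 486, …
Change of var in L_f (x↦r) gives L₀.
L = (6 + 12·x) + (-1 + 6·x + 6·x^2)·Dx  (order 1).
h: a_k = 2, 12, 84, 576, 3960, 27216, …
ICs: h(0) = 2.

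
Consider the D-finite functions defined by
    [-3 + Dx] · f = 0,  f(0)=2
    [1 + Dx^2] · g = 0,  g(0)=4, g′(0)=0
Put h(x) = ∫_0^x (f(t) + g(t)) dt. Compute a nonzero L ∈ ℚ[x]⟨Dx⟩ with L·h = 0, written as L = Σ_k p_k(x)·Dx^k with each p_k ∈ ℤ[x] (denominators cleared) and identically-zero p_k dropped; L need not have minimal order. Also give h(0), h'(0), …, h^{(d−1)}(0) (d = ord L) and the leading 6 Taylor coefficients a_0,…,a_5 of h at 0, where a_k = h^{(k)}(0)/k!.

f: a_k = 2, 6, 9, 9, 27/4, 81/20, …
g: a_k = 4, 0, -2, 0, 1/6, 0, …
f+g: L₀ = lclm(L_f,L_g), ord ≤ 1+2.
∫: right-multiply L₀ by Dx.
L = -3·Dx + Dx^2 - 3·Dx^3 + Dx^4  (order 4).
h: a_k = 0, 6, 3, 7/3, 9/4, 83/60, …
ICs: h(0) = 0, h′(0) = 6, h′′(0) = 6, h′′′(0) = 14.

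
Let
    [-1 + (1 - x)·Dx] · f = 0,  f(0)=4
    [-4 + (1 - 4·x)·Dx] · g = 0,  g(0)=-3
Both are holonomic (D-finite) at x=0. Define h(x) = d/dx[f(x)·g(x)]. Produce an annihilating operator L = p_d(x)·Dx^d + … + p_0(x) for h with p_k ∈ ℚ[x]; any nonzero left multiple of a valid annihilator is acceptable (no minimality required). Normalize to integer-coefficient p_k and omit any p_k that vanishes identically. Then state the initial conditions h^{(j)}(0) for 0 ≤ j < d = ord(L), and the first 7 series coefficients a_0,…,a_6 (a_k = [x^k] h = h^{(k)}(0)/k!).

L = (42 - 120·x + 96·x^2) + (-5 + 33·x - 60·x^2 + 32·x^3)·Dx  (order 1).
h: a_k = -60, -504, -3060, -16368, -81900, -393192, -1834980, …
ICs: h(0) = -60.

f: a_k = 4, 4, 4, 4, 4, 4, 4, …
g: a_k = -3, -12, -48, -192, -768, -3072, -12288, …
Sym-product of L_f,L_g gives L₀ (≤ ord 1).
h=h₀': d/dx-closure on L₀ ⇒ L.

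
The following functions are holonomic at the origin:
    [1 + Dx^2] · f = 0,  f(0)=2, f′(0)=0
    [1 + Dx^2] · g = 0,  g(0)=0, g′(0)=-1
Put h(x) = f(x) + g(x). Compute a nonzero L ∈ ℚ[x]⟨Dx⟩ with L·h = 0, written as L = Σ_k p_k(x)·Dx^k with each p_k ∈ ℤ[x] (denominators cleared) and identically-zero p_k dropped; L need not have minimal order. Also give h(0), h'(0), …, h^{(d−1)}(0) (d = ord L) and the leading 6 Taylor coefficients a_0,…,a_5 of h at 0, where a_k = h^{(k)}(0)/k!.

L = 1 + Dx^2  (order 2).
h: a_k = 2, -1, -1, 1/6, 1/12, -1/120, …
ICs: h(0) = 2, h′(0) = -1.

f: a_k = 2, 0, -1, 0, 1/12, 0, …
g: a_k = 0, -1, 0, 1/6, 0, -1/120, …
h₀=f+g: left-lcm gives L₀, ord ≤ 4.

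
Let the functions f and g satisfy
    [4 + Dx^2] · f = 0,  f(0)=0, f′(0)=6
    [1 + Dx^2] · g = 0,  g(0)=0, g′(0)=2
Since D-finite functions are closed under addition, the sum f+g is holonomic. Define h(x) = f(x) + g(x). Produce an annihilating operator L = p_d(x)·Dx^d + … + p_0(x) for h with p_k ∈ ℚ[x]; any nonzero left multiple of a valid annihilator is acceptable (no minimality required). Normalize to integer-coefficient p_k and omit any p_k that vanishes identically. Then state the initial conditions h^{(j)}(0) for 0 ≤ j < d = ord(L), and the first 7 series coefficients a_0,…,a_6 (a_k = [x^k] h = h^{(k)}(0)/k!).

L = 4 + 5·Dx^2 + Dx^4  (order 4).
h: a_k = 0, 8, 0, -13/3, 0, 49/60, 0, …
ICs: h(0) = 0, h′(0) = 8, h′′(0) = 0, h′′′(0) = -26.

f: a_k = 0, 6, 0, -4, 0, 4/5, 0, …
g: a_k = 0, 2, 0, -1/3, 0, 1/60, 0, …
Weyl lclm of L_f,L_g ⇒ L₀ (ord ≤ 4).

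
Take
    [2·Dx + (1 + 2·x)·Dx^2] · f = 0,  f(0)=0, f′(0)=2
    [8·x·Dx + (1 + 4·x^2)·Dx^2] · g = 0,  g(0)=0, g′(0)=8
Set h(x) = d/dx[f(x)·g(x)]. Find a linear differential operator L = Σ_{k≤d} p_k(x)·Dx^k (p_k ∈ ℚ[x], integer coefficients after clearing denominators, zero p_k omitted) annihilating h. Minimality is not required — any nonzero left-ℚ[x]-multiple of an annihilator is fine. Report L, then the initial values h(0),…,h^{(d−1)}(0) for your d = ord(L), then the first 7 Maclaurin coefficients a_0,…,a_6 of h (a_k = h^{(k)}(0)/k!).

L = (192 + 704·x + 2560·x^2 + 9984·x^3 + 15360·x^4 + 13312·x^5 + 4096·x^7) + (72 + 992·x + 4928·x^2 + 15488·x^3 + 34816·x^4 + 47616·x^5 + 35840·x^6 + 6144·x^7 + 14336·x^8)·Dx + (24 + 256·x + 1536·x^2 + 4992·x^3 + 11520·x^4 + 19968·x^5 + 24576·x^6 + 18432·x^7 + 6144·x^8 + 8192·x^9)·Dx^2 + (5 + 36·x + 148·x^2 + 448·x^3 + 1056·x^4 + 1920·x^5 + 2688·x^6 + 3072·x^7 + 2304·x^8 + 1024·x^9 + 1024·x^10)·Dx^3  (order 3).
h: a_k = 0, 32, -48, 0, -160/3, 6656/15, -9856/15, …
ICs: h(0) = 0, h′(0) = 32, h′′(0) = -96.

f: a_k = 0, 2, -2, 8/3, -4, 32/5, -32/3, …
g: a_k = 0, 8, 0, -32/3, 0, 128/5, 0, …
f·g: L₀ = L_f ⊗_s L_g, ord ≤ 2·2.
h=h₀': d/dx-closure on L₀ ⇒ L.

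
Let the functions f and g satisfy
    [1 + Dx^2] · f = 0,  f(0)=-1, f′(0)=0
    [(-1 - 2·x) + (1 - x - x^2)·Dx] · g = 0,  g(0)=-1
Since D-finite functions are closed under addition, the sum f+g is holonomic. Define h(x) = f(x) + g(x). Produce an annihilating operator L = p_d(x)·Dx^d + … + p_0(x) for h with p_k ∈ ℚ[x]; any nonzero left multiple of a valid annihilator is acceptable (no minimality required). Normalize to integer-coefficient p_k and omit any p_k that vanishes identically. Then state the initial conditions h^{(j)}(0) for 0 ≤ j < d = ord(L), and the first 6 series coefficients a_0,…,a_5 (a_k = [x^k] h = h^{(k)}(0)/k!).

L = (-19 - 48·x - 31·x^2 - 24·x^3 - 5·x^4 - 2·x^5) + (5 - x - 4·x^2 - 7·x^3 - 6·x^4 - 3·x^5 - x^6)·Dx + (-19 - 48·x - 31·x^2 - 24·x^3 - 5·x^4 - 2·x^5)·Dx^2 + (5 - x - 4·x^2 - 7·x^3 - 6·x^4 - 3·x^5 - x^6)·Dx^3  (order 3).
h: a_k = -2, -1, -3/2, -3, -121/24, -8, …
ICs: h(0) = -2, h′(0) = -1, h′′(0) = -3.

f: a_k = -1, 0, 1/2, 0, -1/24, 0, …
g: a_k = -1, -1, -2, -3, -5, -8, …
Weyl lclm of L_f,L_g ⇒ L₀ (ord ≤ 3).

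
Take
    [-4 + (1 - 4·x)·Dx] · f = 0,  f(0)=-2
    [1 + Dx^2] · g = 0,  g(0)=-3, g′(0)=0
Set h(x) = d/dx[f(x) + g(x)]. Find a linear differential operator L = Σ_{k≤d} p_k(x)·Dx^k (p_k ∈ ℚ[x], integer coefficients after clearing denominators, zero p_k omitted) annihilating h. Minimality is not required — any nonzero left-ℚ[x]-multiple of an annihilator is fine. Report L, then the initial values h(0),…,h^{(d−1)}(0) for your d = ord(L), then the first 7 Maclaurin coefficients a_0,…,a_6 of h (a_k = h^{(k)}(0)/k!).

L = (1544 - 64·x + 128·x^2) + (-97 + 396·x - 48·x^2 + 64·x^3)·Dx + (1544 - 64·x + 128·x^2)·Dx^2 + (-97 + 396·x - 48·x^2 + 64·x^3)·Dx^3  (order 3).
h: a_k = -8, -61, -384, -4097/2, -10240, -1966079/40, -229376, …
ICs: h(0) = -8, h′(0) = -61, h′′(0) = -768.

f: a_k = -2, -8, -32, -128, -512, -2048, -8192, …
g: a_k = -3, 0, 3/2, 0, -1/8, 0, 1/240, …
f+g: L₀ = lclm(L_f,L_g), ord ≤ 1+2.
h₀' ⇒ L via d/dx closure of L₀.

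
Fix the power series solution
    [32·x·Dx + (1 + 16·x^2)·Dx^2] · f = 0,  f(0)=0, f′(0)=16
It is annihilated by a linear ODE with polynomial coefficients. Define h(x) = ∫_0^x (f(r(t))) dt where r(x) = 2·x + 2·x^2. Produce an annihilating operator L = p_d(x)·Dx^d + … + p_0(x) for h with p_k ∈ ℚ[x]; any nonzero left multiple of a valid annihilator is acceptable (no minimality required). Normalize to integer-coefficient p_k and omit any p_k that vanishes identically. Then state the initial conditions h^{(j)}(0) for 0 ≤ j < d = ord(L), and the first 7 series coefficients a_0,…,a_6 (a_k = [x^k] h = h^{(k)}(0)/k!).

f: a_k = 0, 16, 0, -256/3, 0, 4096/5, 0, …
L₀ from L_f via x↦r, Dx↦r'^{-1}Dx.
Integrate: L := L₀·Dx.
L = (-2 + 128·x + 512·x^2 + 768·x^3 + 384·x^4)·Dx^2 + (1 + 2·x + 64·x^2 + 256·x^3 + 320·x^4 + 128·x^5)·Dx^3  (order 3).
h: a_k = 0, 0, 16, 32/3, -512/3, -2048/5, 60416/15, …
ICs: h(0) = 0, h′(0) = 0, h′′(0) = 32.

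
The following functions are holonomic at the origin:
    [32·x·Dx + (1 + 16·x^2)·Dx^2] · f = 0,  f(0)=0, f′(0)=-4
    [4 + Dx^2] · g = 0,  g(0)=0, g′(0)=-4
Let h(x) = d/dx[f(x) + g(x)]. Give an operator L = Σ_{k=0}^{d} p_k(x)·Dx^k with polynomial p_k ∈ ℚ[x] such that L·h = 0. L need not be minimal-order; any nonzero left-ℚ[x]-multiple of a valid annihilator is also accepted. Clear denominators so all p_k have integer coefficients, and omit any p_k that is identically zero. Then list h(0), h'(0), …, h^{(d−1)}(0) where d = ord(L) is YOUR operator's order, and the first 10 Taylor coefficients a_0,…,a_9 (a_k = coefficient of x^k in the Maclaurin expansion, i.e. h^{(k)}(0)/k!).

f: a_k = 0, -4, 0, 64/3, 0, -1024/5, 0, 16384/7, 0, -262144/9, …
g: a_k = 0, -4, 0, 8/3, 0, -8/15, 0, 16/315, 0, -8/2835, …
f+g: L₀ = lclm(L_f,L_g), ord ≤ 2+2.
Differentiate: ansatz ord ≤ ord L₀ ⇒ L.
L = (-6016·x + 102400·x^3 + 32768·x^5) + (-28 + 1216·x^2 + 27648·x^4 + 16384·x^6)·Dx + (-1504·x + 25600·x^3 + 8192·x^5)·Dx^2 + (-7 + 304·x^2 + 6912·x^4 + 4096·x^6)·Dx^3  (order 3).
h: a_k = -8, 0, 72, 0, -3080/3, 0, 737296/45, 0, -82575368/315, 0, …
ICs: h(0) = -8, h′(0) = 0, h′′(0) = 144.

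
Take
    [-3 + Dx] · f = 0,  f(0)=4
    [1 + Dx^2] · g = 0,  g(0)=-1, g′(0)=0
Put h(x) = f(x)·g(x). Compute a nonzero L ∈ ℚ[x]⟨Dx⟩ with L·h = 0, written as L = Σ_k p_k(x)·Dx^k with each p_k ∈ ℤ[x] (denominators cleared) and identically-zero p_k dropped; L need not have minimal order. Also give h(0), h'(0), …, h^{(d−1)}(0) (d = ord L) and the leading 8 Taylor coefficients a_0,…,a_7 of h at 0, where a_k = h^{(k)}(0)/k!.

L = 10 - 6·Dx + Dx^2  (order 2).
h: a_k = -4, -12, -16, -12, -14/3, 2/5, 88/45, 166/105, …
ICs: h(0) = -4, h′(0) = -12.

f: a_k = 4, 12, 18, 18, 27/2, 81/10, 81/20, 243/140, …
g: a_k = -1, 0, 1/2, 0, -1/24, 0, 1/720, 0, …
Product ⇒ symmetric product L₀, ord ≤ 2.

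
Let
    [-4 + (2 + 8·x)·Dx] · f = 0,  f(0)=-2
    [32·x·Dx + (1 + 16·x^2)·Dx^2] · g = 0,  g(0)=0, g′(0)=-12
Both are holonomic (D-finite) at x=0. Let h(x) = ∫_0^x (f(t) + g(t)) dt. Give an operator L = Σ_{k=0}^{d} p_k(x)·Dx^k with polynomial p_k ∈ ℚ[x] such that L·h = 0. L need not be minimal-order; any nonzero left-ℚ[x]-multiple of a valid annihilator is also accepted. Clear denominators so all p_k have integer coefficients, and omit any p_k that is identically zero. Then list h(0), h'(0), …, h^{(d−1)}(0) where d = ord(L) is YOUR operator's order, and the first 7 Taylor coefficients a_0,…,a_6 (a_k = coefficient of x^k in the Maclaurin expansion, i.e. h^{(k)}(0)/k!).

f: a_k = -2, -4, 4, -8, 20, -56, 168, …
g: a_k = 0, -12, 0, 64, 0, -3072/5, 0, …
f+g: L₀ = lclm(L_f,L_g), ord ≤ 1+2.
h=∫h₀ ⇒ L = L₀·Dx.
L = (-32 - 320·x + 1536·x^2 + 3072·x^3)·Dx^2 + (-22 - 128·x + 320·x^2 + 6144·x^3 + 10752·x^4)·Dx^3 + (-1 + 12·x + 96·x^2 + 384·x^3 + 1792·x^4 + 3072·x^5)·Dx^4  (order 4).
h: a_k = 0, -2, -8, 4/3, 14, 4, -1676/15, …
ICs: h(0) = 0, h′(0) = -2, h′′(0) = -16, h′′′(0) = 8.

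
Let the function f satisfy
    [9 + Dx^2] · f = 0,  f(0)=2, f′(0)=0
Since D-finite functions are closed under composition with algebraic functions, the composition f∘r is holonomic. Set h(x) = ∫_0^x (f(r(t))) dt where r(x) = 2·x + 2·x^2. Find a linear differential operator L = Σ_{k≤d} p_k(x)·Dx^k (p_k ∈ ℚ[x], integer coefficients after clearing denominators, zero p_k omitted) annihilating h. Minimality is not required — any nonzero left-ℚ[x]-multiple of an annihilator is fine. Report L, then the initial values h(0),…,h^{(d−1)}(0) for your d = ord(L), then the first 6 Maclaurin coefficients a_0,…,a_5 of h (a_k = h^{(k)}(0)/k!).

f: a_k = 2, 0, -9, 0, 27/4, 0, …
h₀=f(r): pull back L_f along r ⇒ L₀.
∫: right-multiply L₀ by Dx.
L = (36 + 216·x + 432·x^2 + 288·x^3)·Dx - 2·Dx^2 + (1 + 2·x)·Dx^3  (order 3).
h: a_k = 0, 2, 0, -12, -18, 72/5, …
ICs: h(0) = 0, h′(0) = 2, h′′(0) = 0.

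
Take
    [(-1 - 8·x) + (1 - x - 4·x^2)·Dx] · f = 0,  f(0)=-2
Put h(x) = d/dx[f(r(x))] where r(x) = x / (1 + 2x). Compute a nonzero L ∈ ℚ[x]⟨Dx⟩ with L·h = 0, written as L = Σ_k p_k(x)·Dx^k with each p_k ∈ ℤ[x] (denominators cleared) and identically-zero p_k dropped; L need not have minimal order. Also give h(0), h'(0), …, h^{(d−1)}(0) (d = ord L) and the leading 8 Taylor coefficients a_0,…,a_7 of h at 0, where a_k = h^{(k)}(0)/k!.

L = (6 + 12·x + 72·x^2 + 80·x^3) + (-1 - 15·x - 54·x^2 - 36·x^3 + 40·x^4)·Dx  (order 1).
h: a_k = -2, -12, 42, -216, 950, -4068, 16898, -68784, …
ICs: h(0) = -2.

f: a_k = -2, -2, -10, -18, -58, -130, -362, -882, …
f∘r: x↦r, Dx↦Dx/r' in L_f ⇒ L₀.
h₀' ⇒ L via d/dx closure of L₀.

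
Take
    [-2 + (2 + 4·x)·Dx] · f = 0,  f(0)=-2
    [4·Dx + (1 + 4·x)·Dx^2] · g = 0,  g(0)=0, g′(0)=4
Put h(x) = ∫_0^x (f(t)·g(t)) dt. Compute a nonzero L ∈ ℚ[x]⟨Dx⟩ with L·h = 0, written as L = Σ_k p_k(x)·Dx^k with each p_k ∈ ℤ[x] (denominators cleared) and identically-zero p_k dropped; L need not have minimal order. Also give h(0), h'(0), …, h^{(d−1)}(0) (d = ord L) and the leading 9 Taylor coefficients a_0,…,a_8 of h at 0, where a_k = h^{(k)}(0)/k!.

L = (-1 + 4·x)·Dx + (2 + 4·x)·Dx^2 + (1 + 8·x + 20·x^2 + 16·x^3)·Dx^3  (order 3).
h: a_k = 0, 0, -4, 8/3, -17/3, 44/3, -3709/90, 4267/35, -209709/560, …
ICs: h(0) = 0, h′(0) = 0, h′′(0) = -8.

f: a_k = -2, -2, 1, -1, 5/4, -7/4, 21/8, -33/8, 429/64, …
g: a_k = 0, 4, -8, 64/3, -64, 1024/5, -2048/3, 16384/7, -8192, …
Product ⇒ symmetric product L₀, ord ≤ 2.
∫: right-multiply L₀ by Dx.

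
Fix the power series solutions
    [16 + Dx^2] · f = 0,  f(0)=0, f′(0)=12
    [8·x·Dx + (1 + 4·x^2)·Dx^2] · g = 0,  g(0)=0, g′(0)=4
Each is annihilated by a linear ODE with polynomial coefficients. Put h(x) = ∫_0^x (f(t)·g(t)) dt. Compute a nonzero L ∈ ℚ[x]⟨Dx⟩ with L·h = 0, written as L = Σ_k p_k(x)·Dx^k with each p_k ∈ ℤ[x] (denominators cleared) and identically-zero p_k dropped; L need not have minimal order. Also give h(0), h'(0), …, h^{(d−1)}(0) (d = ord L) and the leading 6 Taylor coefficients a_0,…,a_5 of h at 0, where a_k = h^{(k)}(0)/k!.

L = (2560 + 29696·x^2 + 118784·x^4 + 262144·x^6 + 262144·x^8)·Dx + (1536·x + 14336·x^3 + 49152·x^5 + 65536·x^7)·Dx^2 + (240 + 3008·x^2 + 13824·x^4 + 32768·x^6 + 32768·x^8)·Dx^3 + (96·x + 896·x^3 + 3072·x^5 + 4096·x^7)·Dx^4 + (5 + 72·x^2 + 400·x^4 + 1024·x^6 + 1024·x^8)·Dx^5  (order 5).
h: a_k = 0, 0, 0, 16, 0, -192/5, …
ICs: h(0) = 0, h′(0) = 0, h′′(0) = 0, h′′′(0) = 96, h′′′′(0) = 0.

f: a_k = 0, 12, 0, -32, 0, 128/5, …
g: a_k = 0, 4, 0, -16/3, 0, 64/5, …
Product ⇒ symmetric product L₀, ord ≤ 4.
Integrate: L := L₀·Dx.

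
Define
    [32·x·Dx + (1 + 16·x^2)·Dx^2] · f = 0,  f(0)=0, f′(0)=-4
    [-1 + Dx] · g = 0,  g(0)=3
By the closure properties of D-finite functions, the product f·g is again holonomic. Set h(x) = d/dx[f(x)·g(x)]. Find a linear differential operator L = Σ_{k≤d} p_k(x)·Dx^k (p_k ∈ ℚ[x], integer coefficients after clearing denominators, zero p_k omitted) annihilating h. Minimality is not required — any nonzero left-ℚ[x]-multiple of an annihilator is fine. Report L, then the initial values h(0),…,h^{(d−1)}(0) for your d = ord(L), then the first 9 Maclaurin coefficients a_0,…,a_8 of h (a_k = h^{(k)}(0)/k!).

f: a_k = 0, -4, 0, 64/3, 0, -1024/5, 0, 16384/7, 0, …
g: a_k = 3, 3, 3/2, 1/2, 1/8, 1/40, 1/240, 1/1680, 1/13440, …
L₀ := L_f ⊗_s L_g (sym. prod.), ord ≤ 2.
h=h₀': d/dx-closure on L₀ ⇒ L.
L = (-31 - 64·x + 1568·x^2 - 1024·x^3 + 256·x^4) + (30 + 96·x - 1600·x^2 + 1536·x^3 - 512·x^4)·Dx + (1 - 32·x + 32·x^2 - 512·x^3 + 256·x^4)·Dx^2  (order 2).
h: a_k = -12, -24, 174, 248, -5829/2, -3623, 940403/20, 1162534/21, -169134311/224, …
ICs: h(0) = -12, h′(0) = -24.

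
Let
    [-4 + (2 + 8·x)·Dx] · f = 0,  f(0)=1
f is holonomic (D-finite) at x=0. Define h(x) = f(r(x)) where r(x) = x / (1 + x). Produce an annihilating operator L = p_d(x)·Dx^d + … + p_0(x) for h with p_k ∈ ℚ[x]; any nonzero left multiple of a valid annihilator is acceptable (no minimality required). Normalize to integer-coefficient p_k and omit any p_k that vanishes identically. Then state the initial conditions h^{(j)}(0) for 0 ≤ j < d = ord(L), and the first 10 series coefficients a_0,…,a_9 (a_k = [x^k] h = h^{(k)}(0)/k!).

L = -2 + (1 + 6·x + 5·x^2)·Dx  (order 1).
h: a_k = 1, 2, -4, 10, -30, 102, -376, 1462, -5900, 24470, …
ICs: h(0) = 1.

f: a_k = 1, 2, -2, 4, -10, 28, -84, 264, -858, 2860, …
L₀ from L_f via x↦r, Dx↦r'^{-1}Dx.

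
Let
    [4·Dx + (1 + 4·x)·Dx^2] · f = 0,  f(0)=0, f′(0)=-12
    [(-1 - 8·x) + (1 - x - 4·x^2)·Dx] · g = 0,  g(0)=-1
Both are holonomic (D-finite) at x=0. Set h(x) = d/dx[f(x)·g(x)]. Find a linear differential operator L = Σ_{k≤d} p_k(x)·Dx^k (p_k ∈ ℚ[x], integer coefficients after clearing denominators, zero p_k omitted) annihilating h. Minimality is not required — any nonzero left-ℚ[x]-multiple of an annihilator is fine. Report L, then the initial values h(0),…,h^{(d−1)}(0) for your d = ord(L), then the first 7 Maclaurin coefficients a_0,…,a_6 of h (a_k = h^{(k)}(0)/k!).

f: a_k = 0, -12, 24, -64, 192, -3072/5, 2048, …
g: a_k = -1, -1, -5, -9, -29, -65, -181, …
h₀=f·g: eliminate ⇒ L₀, order ≤ 2·1.
h=h₀': d/dx-closure on L₀ ⇒ L.
L = (152 + 864·x + 2304·x^2) + (1 + 100·x + 960·x^2 + 1792·x^3)·Dx + (-3 - 25·x - 24·x^2 + 176·x^3 + 256·x^4)·Dx^2  (order 2).
h: a_k = 12, -24, 300, -560, 4372, -52008/5, 61500, …
ICs: h(0) = 12, h′(0) = -24.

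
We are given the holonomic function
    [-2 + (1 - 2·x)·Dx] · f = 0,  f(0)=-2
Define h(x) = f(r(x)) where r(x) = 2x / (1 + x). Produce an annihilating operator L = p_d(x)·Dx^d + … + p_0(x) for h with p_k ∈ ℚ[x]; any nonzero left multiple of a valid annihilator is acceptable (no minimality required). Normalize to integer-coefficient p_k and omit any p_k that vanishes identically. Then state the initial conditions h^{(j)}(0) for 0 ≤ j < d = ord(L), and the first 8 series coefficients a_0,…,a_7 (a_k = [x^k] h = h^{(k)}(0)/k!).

f: a_k = -2, -4, -8, -16, -32, -64, -128, -256, …
L₀ from L_f via x↦r, Dx↦r'^{-1}Dx.
L = 4 + (-1 + 2·x + 3·x^2)·Dx  (order 1).
h: a_k = -2, -8, -24, -72, -216, -648, -1944, -5832, …
ICs: h(0) = -2.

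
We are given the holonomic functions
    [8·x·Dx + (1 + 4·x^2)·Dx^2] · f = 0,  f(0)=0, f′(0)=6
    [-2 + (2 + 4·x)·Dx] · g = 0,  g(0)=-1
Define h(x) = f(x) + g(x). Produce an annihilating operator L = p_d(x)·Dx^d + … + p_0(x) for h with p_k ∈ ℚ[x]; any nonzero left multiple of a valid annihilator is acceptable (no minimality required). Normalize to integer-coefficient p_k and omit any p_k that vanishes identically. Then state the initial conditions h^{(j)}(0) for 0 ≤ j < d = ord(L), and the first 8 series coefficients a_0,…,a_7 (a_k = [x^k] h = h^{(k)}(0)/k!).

f: a_k = 0, 6, 0, -8, 0, 96/5, 0, -384/7, …
g: a_k = -1, -1, 1/2, -1/2, 5/8, -7/8, 21/16, -33/16, …
Sum ⇒ L₀ = lclm(L_f,L_g) in ℚ(x)⟨Dx⟩.
L = (-8 - 40·x + 96·x^2 + 96·x^3)·Dx + (-11 - 32·x + 40·x^2 + 384·x^3 + 336·x^4)·Dx^2 + (-1 + 6·x + 24·x^2 + 48·x^3 + 112·x^4 + 96·x^5)·Dx^3  (order 3).
h: a_k = -1, 5, 1/2, -17/2, 5/8, 733/40, 21/16, -6375/112, …
ICs: h(0) = -1, h′(0) = 5, h′′(0) = 1.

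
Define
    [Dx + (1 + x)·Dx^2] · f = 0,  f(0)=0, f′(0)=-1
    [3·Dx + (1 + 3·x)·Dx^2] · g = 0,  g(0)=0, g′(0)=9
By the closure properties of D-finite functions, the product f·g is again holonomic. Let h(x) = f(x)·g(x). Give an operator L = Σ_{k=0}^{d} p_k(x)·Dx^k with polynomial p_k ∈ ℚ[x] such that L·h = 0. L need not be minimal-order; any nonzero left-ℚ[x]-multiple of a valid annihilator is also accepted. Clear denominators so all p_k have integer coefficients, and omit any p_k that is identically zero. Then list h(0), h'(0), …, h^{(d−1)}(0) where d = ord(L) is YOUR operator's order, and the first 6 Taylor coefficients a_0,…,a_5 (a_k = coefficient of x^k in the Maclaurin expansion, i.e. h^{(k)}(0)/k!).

f: a_k = 0, -1, 1/2, -1/3, 1/4, -1/5, …
g: a_k = 0, 9, -27/2, 27, -243/4, 729/5, …
Product ⇒ symmetric product L₀, ord ≤ 4.
L = (30 + 72·x + 54·x^2)·Dx + (76 + 354·x + 540·x^2 + 270·x^3)·Dx^2 + (29 + 200·x + 486·x^2 + 504·x^3 + 189·x^4)·Dx^3 + (2 + 19·x + 68·x^2 + 114·x^3 + 90·x^4 + 27·x^5)·Dx^4  (order 4).
h: a_k = 0, 0, -9, 18, -147/4, 81, …
ICs: h(0) = 0, h′(0) = 0, h′′(0) = -18, h′′′(0) = 108.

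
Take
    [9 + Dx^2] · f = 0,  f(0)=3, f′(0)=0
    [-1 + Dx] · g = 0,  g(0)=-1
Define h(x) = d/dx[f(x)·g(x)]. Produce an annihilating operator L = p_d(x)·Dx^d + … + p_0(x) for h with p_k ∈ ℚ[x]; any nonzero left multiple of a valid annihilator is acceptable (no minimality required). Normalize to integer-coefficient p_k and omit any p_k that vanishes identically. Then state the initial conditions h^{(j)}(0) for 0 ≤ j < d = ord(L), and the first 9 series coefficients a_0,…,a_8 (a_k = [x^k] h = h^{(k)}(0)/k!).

f: a_k = 3, 0, -27/2, 0, 81/8, 0, -243/80, 0, 2187/4480, …
g: a_k = -1, -1, -1/2, -1/6, -1/24, -1/120, -1/720, -1/5040, -1/40320, …
h₀=f·g: eliminate ⇒ L₀, order ≤ 2·1.
Differentiate: ansatz ord ≤ ord L₀ ⇒ L.
L = 10 - 2·Dx + Dx^2  (order 2).
h: a_k = -3, 24, 39, -14, -79/2, -44/5, 307/30, 527/105, -481/840, …
ICs: h(0) = -3, h′(0) = 24.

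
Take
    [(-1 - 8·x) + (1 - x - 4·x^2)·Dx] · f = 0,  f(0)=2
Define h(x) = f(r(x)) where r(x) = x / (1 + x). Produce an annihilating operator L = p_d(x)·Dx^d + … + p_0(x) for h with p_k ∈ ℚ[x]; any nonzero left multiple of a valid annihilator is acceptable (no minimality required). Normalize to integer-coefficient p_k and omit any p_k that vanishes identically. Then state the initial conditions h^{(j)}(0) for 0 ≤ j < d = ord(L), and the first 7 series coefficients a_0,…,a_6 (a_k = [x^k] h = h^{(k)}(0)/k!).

L = (1 + 9·x) + (-1 - 2·x + 3·x^2 + 4·x^3)·Dx  (order 1).
h: a_k = 2, 2, 8, 0, 32, -32, 160, …
ICs: h(0) = 2.

f: a_k = 2, 2, 10, 18, 58, 130, 362, …
f∘r: x↦r, Dx↦Dx/r' in L_f ⇒ L₀.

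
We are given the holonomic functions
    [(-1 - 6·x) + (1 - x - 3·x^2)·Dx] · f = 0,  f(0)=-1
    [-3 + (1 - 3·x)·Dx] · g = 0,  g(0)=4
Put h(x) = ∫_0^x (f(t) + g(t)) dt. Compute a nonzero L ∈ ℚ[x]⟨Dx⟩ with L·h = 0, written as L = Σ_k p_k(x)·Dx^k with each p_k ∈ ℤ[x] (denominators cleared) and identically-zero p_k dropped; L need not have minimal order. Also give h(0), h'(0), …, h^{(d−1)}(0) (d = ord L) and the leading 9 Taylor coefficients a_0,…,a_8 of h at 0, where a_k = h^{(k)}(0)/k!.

L = (6 - 108·x + 162·x^2 - 162·x^3)·Dx + (10 - 6·x - 108·x^2 + 270·x^3 - 324·x^4)·Dx^2 + (-2 + 14·x - 33·x^2 + 18·x^3 + 54·x^4 - 81·x^5)·Dx^3  (order 3).
h: a_k = 0, 3, 11/2, 32/3, 101/4, 61, 466/3, 2819/7, 8531/8, …
ICs: h(0) = 0, h′(0) = 3, h′′(0) = 11.

f: a_k = -1, -1, -4, -7, -19, -40, -97, -217, -508, …
g: a_k = 4, 12, 36, 108, 324, 972, 2916, 8748, 26244, …
Weyl lclm of L_f,L_g ⇒ L₀ (ord ≤ 2).
h=∫h₀ ⇒ L = L₀·Dx.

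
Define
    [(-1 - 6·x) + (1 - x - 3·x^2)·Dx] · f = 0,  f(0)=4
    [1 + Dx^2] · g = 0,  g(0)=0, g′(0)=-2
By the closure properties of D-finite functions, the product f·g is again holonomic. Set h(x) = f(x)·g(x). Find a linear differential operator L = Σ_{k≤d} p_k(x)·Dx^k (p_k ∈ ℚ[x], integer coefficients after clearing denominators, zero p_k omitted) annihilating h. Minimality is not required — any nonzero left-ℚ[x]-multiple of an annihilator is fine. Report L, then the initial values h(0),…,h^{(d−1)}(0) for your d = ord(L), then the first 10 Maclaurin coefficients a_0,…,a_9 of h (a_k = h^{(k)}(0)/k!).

L = (5 + x + 3·x^2) + (2 + 12·x)·Dx + (-1 + x + 3·x^2)·Dx^2  (order 2).
h: a_k = 0, -8, -8, -92/3, -164/3, -2201/15, -4661/15, -473087/630, -1060373/630, -25504807/6480, …
ICs: h(0) = 0, h′(0) = -8.

f: a_k = 4, 4, 16, 28, 76, 160, 388, 868, 2032, 4636, …
g: a_k = 0, -2, 0, 1/3, 0, -1/60, 0, 1/2520, 0, -1/181440, …
Sym-product of L_f,L_g gives L₀ (≤ ord 2).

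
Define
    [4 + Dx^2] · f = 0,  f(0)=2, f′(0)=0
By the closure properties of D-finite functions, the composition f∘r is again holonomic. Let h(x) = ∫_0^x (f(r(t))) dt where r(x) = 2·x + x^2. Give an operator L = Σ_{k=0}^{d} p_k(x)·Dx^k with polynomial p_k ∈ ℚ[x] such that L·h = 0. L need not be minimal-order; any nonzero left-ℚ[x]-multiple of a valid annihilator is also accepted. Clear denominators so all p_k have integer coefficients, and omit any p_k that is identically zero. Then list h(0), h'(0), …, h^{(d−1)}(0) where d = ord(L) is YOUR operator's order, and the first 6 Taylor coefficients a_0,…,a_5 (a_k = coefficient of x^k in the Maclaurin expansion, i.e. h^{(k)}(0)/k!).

f: a_k = 2, 0, -4, 0, 4/3, 0, …
Change of var in L_f (x↦r) gives L₀.
∫: right-multiply L₀ by Dx.
L = (16 + 48·x + 48·x^2 + 16·x^3)·Dx - Dx^2 + (1 + x)·Dx^3  (order 3).
h: a_k = 0, 2, 0, -16/3, -4, 52/15, …
ICs: h(0) = 0, h′(0) = 2, h′′(0) = 0.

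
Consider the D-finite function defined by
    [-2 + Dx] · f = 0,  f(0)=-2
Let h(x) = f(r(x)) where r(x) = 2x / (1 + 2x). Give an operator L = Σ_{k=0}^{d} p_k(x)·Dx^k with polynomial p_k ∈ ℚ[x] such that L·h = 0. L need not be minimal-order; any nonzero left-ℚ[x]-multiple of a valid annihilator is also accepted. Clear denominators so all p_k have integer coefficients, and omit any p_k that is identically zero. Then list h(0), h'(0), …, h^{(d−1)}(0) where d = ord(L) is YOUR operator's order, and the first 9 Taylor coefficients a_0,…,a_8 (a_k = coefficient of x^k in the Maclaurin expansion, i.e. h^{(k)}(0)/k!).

f: a_k = -2, -4, -4, -8/3, -4/3, -8/15, -8/45, -16/315, -4/315, …
Substitute x→r, Dx→(1/r')Dx; clear ⇒ L₀.
L = -4 + (1 + 4·x + 4·x^2)·Dx  (order 1).
h: a_k = -2, -8, 0, 32/3, -64/3, 128/5, -512/45, -2560/63, 16384/105, …
ICs: h(0) = -2.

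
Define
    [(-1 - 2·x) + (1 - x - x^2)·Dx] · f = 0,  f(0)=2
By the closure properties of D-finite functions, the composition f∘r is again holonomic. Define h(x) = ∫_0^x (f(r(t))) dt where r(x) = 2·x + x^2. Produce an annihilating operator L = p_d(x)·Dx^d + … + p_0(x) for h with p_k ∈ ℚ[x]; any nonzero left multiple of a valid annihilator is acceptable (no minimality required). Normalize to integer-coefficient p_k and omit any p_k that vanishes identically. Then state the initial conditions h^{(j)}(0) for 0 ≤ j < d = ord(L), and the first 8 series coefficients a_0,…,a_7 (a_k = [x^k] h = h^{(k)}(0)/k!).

L = (2 + 10·x + 12·x^2 + 4·x^3)·Dx + (-1 + 2·x + 5·x^2 + 4·x^3 + x^4)·Dx^2  (order 2).
h: a_k = 0, 2, 2, 6, 16, 236/5, 434/3, 3190/7, …
ICs: h(0) = 0, h′(0) = 2.

f: a_k = 2, 2, 4, 6, 10, 16, 26, 42, …
L₀ from L_f via x↦r, Dx↦r'^{-1}Dx.
h=∫₀ˣh₀: take L = L₀·Dx.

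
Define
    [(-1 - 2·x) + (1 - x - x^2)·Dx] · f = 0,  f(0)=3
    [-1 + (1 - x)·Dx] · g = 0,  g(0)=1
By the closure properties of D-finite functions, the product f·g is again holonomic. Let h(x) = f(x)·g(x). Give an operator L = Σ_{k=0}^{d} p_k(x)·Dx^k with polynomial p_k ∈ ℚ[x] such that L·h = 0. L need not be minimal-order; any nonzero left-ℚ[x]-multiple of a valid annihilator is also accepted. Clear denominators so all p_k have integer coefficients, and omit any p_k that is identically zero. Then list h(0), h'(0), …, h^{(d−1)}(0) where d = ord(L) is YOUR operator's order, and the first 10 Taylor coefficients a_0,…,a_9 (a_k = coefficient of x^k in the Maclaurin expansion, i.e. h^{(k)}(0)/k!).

L = (-2 + 3·x^2) + (1 - 2·x + x^3)·Dx  (order 1).
h: a_k = 3, 6, 12, 21, 36, 60, 99, 162, 264, 429, …
ICs: h(0) = 3.

f: a_k = 3, 3, 6, 9, 15, 24, 39, 63, 102, 165, …
g: a_k = 1, 1, 1, 1, 1, 1, 1, 1, 1, 1, …
h₀=f·g: eliminate ⇒ L₀, order ≤ 1·1.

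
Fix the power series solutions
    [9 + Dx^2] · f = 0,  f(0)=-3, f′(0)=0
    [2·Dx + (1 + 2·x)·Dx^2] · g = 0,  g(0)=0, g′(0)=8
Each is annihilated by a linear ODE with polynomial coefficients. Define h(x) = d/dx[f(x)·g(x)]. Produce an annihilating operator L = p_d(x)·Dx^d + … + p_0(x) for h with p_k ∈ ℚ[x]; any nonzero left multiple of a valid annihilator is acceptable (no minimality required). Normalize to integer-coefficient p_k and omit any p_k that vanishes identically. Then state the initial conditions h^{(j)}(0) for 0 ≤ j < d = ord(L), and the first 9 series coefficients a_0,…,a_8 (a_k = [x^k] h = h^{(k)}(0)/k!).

f: a_k = -3, 0, 27/2, 0, -81/8, 0, 243/80, 0, -2187/4480, …
g: a_k = 0, 8, -8, 32/3, -16, 128/5, -128/3, 512/7, -128, …
h₀=f·g: eliminate ⇒ L₀, order ≤ 2·2.
h=h₀': d/dx-closure on L₀ ⇒ L.
L = (-1890 - 5103·x + 24057·x^2 + 163296·x^3 + 344088·x^4 + 314928·x^5 + 104976·x^6) + (-297 + 1998·x + 19440·x^2 + 51840·x^3 + 58320·x^4 + 23328·x^5)·Dx + (-147 + 738·x + 11106·x^2 + 44064·x^3 + 80352·x^4 + 69984·x^5 + 23328·x^6)·Dx^2 + (-33 + 222·x + 2160·x^2 + 5760·x^3 + 6480·x^4 + 2592·x^5)·Dx^3 + (7 + 145·x + 937·x^2 + 2880·x^3 + 4680·x^4 + 3888·x^5 + 1296·x^6)·Dx^4  (order 4).
h: a_k = -24, 48, 228, -240, -69, -42, 2973/10, -2172/5, 74649/112, …
ICs: h(0) = -24, h′(0) = 48, h′′(0) = 456, h′′′(0) = -1440.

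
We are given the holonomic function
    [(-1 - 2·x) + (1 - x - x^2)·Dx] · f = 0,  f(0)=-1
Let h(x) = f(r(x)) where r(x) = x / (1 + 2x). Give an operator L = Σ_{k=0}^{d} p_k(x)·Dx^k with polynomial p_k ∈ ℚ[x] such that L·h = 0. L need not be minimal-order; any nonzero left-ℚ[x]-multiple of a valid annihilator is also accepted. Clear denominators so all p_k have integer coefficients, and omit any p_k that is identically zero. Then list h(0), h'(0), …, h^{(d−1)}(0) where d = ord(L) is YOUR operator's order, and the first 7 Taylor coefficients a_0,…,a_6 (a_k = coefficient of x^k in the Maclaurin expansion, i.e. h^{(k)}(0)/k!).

f: a_k = -1, -1, -2, -3, -5, -8, -13, …
f∘r: x↦r, Dx↦Dx/r' in L_f ⇒ L₀.
L = (-1 - 4·x) + (1 + 5·x + 7·x^2 + 2·x^3)·Dx  (order 1).
h: a_k = -1, -1, 0, 1, -3, 8, -21, …
ICs: h(0) = -1.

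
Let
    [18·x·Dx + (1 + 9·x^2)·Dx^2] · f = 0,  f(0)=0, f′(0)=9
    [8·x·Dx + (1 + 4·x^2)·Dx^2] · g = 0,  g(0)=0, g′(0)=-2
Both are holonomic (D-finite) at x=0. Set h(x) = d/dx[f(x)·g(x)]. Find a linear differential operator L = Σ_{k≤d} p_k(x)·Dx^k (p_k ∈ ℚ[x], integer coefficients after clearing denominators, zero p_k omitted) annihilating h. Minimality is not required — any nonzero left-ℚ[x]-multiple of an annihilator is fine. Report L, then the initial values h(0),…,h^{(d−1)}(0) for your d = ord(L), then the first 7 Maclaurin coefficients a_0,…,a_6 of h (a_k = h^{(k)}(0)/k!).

L = (-864·x - 18720·x^3 - 82944·x^5 + 134784·x^7 + 1119744·x^9) + (-52 - 3036·x^2 - 33696·x^4 - 72576·x^6 + 471744·x^8 + 1679616·x^10)·Dx + (-104·x - 2072·x^3 - 11232·x^5 + 13968·x^7 + 269568·x^9 + 559872·x^11)·Dx^2 + (-1 - 26·x^2 - 205·x^4 + 7380·x^8 + 33696·x^10 + 46656·x^12)·Dx^3  (order 3).
h: a_k = 0, -36, 0, 312, 0, -12636/5, 0, …
ICs: h(0) = 0, h′(0) = -36, h′′(0) = 0.

f: a_k = 0, 9, 0, -27, 0, 729/5, 0, …
g: a_k = 0, -2, 0, 8/3, 0, -32/5, 0, …
Product ⇒ symmetric product L₀, ord ≤ 4.
h₀' ⇒ L via d/dx closure of L₀.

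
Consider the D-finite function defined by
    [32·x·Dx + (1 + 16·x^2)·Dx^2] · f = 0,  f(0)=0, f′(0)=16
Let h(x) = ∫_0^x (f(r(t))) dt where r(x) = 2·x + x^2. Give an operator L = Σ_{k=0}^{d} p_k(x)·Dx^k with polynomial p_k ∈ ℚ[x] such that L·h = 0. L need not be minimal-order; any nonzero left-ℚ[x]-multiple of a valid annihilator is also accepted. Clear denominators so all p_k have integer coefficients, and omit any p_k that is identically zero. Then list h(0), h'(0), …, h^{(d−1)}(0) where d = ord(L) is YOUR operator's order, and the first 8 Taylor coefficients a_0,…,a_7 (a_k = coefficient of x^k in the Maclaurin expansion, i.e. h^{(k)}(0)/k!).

f: a_k = 0, 16, 0, -256/3, 0, 4096/5, 0, -65536/7, …
Substitute x→r, Dx→(1/r')Dx; clear ⇒ L₀.
Integrate: L := L₀·Dx.
L = (-1 + 128·x + 256·x^2 + 192·x^3 + 48·x^4)·Dx^2 + (1 + x + 64·x^2 + 128·x^3 + 80·x^4 + 16·x^5)·Dx^3  (order 3).
h: a_k = 0, 0, 16, 16/3, -512/3, -1024/5, 64256/15, 196352/21, …
ICs: h(0) = 0, h′(0) = 0, h′′(0) = 32.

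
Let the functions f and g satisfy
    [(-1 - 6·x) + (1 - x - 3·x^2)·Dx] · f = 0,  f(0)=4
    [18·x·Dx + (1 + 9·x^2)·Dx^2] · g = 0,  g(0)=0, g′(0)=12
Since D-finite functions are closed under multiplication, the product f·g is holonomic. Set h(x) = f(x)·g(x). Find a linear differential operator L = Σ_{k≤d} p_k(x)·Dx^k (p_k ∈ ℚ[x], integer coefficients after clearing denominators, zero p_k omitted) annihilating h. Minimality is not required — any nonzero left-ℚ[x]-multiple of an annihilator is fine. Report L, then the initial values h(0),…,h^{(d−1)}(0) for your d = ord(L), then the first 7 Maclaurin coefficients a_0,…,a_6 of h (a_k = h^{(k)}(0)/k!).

L = (6 + 18·x + 162·x^2) + (2 - 6·x + 36·x^2 + 162·x^3)·Dx + (-1 + x - 6·x^2 + 9·x^3 + 27·x^4)·Dx^2  (order 2).
h: a_k = 0, 48, 48, 48, 192, 5568/5, 8448/5, …
ICs: h(0) = 0, h′(0) = 48.

f: a_k = 4, 4, 16, 28, 76, 160, 388, …
g: a_k = 0, 12, 0, -36, 0, 972/5, 0, …
f·g: L₀ = L_f ⊗_s L_g, ord ≤ 1·2.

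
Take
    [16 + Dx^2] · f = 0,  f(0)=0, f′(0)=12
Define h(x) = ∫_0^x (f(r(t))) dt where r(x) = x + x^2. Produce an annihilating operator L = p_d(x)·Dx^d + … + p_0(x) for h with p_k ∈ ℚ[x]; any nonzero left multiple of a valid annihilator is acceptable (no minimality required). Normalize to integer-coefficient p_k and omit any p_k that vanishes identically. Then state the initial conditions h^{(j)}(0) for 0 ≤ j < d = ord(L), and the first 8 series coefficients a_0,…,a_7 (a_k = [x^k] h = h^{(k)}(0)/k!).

f: a_k = 0, 12, 0, -32, 0, 128/5, 0, -1024/105, …
L₀ from L_f via x↦r, Dx↦r'^{-1}Dx.
h=∫₀ˣh₀: take L = L₀·Dx.
L = (16 + 96·x + 192·x^2 + 128·x^3)·Dx - 2·Dx^2 + (1 + 2·x)·Dx^3  (order 3).
h: a_k = 0, 0, 6, 4, -8, -96/5, -176/15, 96/7, …
ICs: h(0) = 0, h′(0) = 0, h′′(0) = 12.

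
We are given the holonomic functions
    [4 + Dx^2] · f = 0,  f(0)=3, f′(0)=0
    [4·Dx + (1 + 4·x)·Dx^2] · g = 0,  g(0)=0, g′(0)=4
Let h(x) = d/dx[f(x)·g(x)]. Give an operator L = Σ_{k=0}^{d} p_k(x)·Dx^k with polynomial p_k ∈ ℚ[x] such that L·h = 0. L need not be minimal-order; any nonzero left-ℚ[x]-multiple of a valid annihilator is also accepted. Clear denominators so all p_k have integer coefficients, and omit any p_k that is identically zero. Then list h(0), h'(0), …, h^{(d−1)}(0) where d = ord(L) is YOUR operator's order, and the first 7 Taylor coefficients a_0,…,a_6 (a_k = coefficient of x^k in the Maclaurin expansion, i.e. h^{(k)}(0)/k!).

f: a_k = 3, 0, -6, 0, 2, 0, -4/15, …
g: a_k = 0, 4, -8, 64/3, -64, 1024/5, -2048/3, …
L₀ := L_f ⊗_s L_g (sym. prod.), ord ≤ 4.
Differentiate: ansatz ord ≤ ord L₀ ⇒ L.
L = (-832 - 992·x - 5568·x^2 - 12288·x^3 - 2048·x^4 + 24576·x^5 + 16384·x^6) + (-264 - 1568·x - 2560·x^2 + 10240·x^4 + 8192·x^5)·Dx + (-220 - 368·x - 1760·x^2 - 3072·x^3 + 2048·x^4 + 12288·x^5 + 8192·x^6)·Dx^2 + (-66 - 392·x - 640·x^2 + 2560·x^4 + 2048·x^5)·Dx^3 + (-3 - 30·x - 92·x^2 + 640·x^4 + 1536·x^5 + 1024·x^6)·Dx^4  (order 4).
h: a_k = 12, -48, 120, -576, 2472, -10080, 204208/5, …
ICs: h(0) = 12, h′(0) = -48, h′′(0) = 240, h′′′(0) = -3456.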